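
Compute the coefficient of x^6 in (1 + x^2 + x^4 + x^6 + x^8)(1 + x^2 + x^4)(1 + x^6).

(1 + x^2 + x^4 + x^6 + x^8) has coefficients 1,0,1,0,1,0,1 for degrees 0…6.
(1 + x^2 + x^4) has coefficients 1,0,1,0,1,0,0 for degrees 0…6.
Finally multiplying by (1 + x^6), the product of all factors after the first has coefficients 1,0,1,0,1,0,1 for degrees 0…6.
[x^6] = 1·1 + 1·1 + 1·1 + 1·1 = 4.

4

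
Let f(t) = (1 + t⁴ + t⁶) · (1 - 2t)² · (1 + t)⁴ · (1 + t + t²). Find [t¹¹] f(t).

(1 + t⁴ + t⁶) has coefficients 1,0,0,0,1,0,1 for degrees 0…6.
(1 - 2t)² has coefficients 1,-4,4,0,0,0,0,0,0,0,0,0 for degrees 0…11.
Multiplying by (1 + t)⁴ gives running coefficients 1,0,-6,-4,9,12,4,0,0,0,0,0 for degrees 0…11.
Finally multiplying by (1 + t + t²), the product of all factors after the first has coefficients 1,1,-5,-10,-1,17,25,16,4,0,0,0 for degrees 0…11.
[t¹¹] = 1·0 + 1·16 + 1·17 = 33.

33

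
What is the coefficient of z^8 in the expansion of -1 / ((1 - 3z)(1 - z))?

The denominator gives the recurrence a_n = 4a_(n−1) − 3a_(n−2) for n ≥ 2; the numerator fixes a_0 = -1, a_1 = -4.
Iterating: -1, -4, -13, -40, -121, -364, -1093, -3280, -9841, so a_8 = -9841.

-9841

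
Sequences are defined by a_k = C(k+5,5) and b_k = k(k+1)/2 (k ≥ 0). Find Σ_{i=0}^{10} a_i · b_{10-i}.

Write out a_i and b_{10-i} for i = 0,…,10 and sum the products.
Σ = 1·55 + 6·45 + 21·36 + 56·28 + 126·21 + 252·15 + 462·10 + 792·6 + 1287·3 + 2002·1 + 3003·0 = 24310.

24310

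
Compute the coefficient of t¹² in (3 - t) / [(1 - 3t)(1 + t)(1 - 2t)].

The denominator gives the recurrence a_n = 4a_(n−1) − a_(n−2) − 6a_(n−3) for n ≥ 3; the numerator fixes a_0 = 3, a_1 = 11, a_2 = 41.
Iterating: 3, 11, 41, 135, 433, 1351, 4161, 12695, 38513, 116391, 350881, 1056055, 3174993, so a_12 = 3174993.

3174993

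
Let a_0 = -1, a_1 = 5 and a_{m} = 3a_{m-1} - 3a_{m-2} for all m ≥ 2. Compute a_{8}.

-486

The ordinary generating function has denominator 1 - 3t + 3t^2.
Iterating the recurrence: a_0,…,a_{8} = -1, 5, 18, 39, 63, 72, 27, -135, -486.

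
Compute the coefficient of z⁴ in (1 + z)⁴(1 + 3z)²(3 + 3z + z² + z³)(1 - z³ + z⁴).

484

(1 + z)⁴ has coefficients 1,4,6,4,1 for degrees 0…4.
(1 + 3z)² has coefficients 1,6,9,0,0 for degrees 0…4.
Multiplying by (3 + 3z + z² + z³) gives running coefficients 3,21,46,34,15 for degrees 0…4.
Finally multiplying by (1 - z³ + z⁴), the product of all factors after the first has coefficients 3,21,46,31,-3 for degrees 0…4.
[z⁴] = 1·(-3) + 4·31 + 6·46 + 4·21 + 1·3 = 484.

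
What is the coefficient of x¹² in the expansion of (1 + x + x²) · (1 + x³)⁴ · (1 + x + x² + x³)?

(1 + x + x²) has coefficients 1,1,1 for degrees 0…2.
(1 + x³)⁴ has coefficients 1,0,0,4,0,0,6,0,0,4,0,0,1 for degrees 0…12.
Finally multiplying by (1 + x + x² + x³), the product of all factors after the first has coefficients 1,1,1,5,4,4,10,6,6,10,4,4,5 for degrees 0…12.
[x¹²] = 1·5 + 1·4 + 1·4 = 13.

13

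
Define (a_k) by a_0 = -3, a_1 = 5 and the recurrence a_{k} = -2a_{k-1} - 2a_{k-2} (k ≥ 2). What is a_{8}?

The ordinary generating function has denominator 1 + 2t + 2t^2.
Iterating the recurrence: a_0,…,a_{8} = -3, 5, -4, -2, 12, -20, 16, 8, -48.

-48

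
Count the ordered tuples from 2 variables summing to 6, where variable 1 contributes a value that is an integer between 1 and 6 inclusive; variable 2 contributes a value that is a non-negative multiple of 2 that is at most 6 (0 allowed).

The generating function for the choices is (y + y² + y³ + y⁴ + y⁵ + y⁶)·(1 + y² + y⁴ + y⁶); the count is [y⁶].
(y + y² + y³ + y⁴ + y⁵ + y⁶) has coefficients 0,1,1,1,1,1,1 for degrees 0…6.
(1 + y² + y⁴ + y⁶) has coefficients 1,0,1,0,1,0,1 for degrees 0…6.
[y⁶] = 1·0 + 1·1 + 1·0 + 1·1 + 1·0 + 1·1 = 3.

3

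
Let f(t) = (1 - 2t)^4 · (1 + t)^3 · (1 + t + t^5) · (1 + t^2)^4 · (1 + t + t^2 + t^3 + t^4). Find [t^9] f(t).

-71

(1 - 2t)^4 has coefficients 1,-8,24,-32,16 for degrees 0…4.
(1 + t)^3 has coefficients 1,3,3,1,0,0,0,0,0,0 for degrees 0…9.
Multiplying by (1 + t + t^5) gives running coefficients 1,4,6,4,1,1,3,3,1,0 for degrees 0…9.
Multiplying by (1 + t^2)^4 gives running coefficients 1,4,10,20,31,41,47,47,44,38 for degrees 0…9.
Finally multiplying by (1 + t + t^2 + t^3 + t^4), the product of all factors after the first has coefficients 1,5,15,35,66,106,149,186,210,217 for degrees 0…9.
[t^9] = 1·217 − 8·210 + 24·186 − 32·149 + 16·106 = -71.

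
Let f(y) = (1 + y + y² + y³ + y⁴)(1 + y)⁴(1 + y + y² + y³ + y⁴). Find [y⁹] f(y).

(1 + y + y² + y³ + y⁴) has coefficients 1,1,1,1,1 for degrees 0…4.
(1 + y)⁴ has coefficients 1,4,6,4,1,0,0,0,0,0 for degrees 0…9.
Finally multiplying by (1 + y + y² + y³ + y⁴), the product of all factors after the first has coefficients 1,5,11,15,16,15,11,5,1,0 for degrees 0…9.
[y⁹] = 1·0 + 1·1 + 1·5 + 1·11 + 1·15 = 32.

32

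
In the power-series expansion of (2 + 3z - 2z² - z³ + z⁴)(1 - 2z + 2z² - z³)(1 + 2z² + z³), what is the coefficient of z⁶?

2

(2 + 3z - 2z² - z³ + z⁴) has coefficients 2,3,-2,-1,1 for degrees 0…4.
(1 - 2z + 2z² - z³) has coefficients 1,-2,2,-1,0,0,0 for degrees 0…6.
Finally multiplying by (1 + 2z² + z³), the product of all factors after the first has coefficients 1,-2,4,-4,2,0,-1 for degrees 0…6.
[z⁶] = 2·(-1) + 3·0 − 2·2 − 1·(-4) + 1·4 = 2.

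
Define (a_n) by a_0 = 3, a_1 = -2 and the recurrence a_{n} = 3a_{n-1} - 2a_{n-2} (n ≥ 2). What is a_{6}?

The ordinary generating function has denominator 1 - 3x + 2x^2.
Iterating the recurrence: a_0,…,a_{6} = 3, -2, -12, -32, -72, -152, -312.

-312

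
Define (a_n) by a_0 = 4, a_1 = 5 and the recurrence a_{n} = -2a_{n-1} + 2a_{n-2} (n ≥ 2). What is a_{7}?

680

The ordinary generating function has denominator 1 + 2t - 2t^2.
Iterating the recurrence: a_0,…,a_{7} = 4, 5, -2, 14, -32, 92, -248, 680.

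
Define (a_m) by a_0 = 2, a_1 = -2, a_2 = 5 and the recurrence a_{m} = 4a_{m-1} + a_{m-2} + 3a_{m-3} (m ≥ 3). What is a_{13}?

The ordinary generating function has denominator 1 - 4z - z^2 - 3z^3.
Iterating the recurrence: a_0,…,a_{13} = 2, -2, 5, 24, 95, 419, 1843, 8076, 35404, 155221, 680516, 2983497, 13080167, 57345713.

57345713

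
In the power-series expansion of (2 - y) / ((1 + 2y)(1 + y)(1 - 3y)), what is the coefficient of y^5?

Partial fractions give a closed form: a_n = (2)·(-2)^n + (-3/4)·(-1)^n + (3/4)·3^n.
At n = 5: a_5 = 119.

119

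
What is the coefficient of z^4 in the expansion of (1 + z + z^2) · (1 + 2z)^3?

(1 + z + z^2) has coefficients 1,1,1 for degrees 0…2.
(1 + 2z)^3 has coefficients 1,6,12,8,0 for degrees 0…4.
[z^4] = 1·0 + 1·8 + 1·12 = 20.

20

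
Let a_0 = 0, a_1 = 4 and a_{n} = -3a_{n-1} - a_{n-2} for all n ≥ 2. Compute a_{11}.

The ordinary generating function has denominator 1 + 3z + z^2.
Iterating the recurrence: a_0,…,a_{11} = 0, 4, -12, 32, -84, 220, -576, 1508, -3948, 10336, -27060, 70844.

70844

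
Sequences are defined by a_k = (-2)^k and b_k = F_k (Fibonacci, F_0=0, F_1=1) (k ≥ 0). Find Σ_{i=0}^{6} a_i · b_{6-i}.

-22

This is [x^6] in the product of the two ordinary generating functions.
Σ = 1·8 − 2·5 + 4·3 − 8·2 + 16·1 − 32·1 + 64·0 = -22.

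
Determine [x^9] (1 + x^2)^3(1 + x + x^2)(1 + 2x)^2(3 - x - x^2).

(1 + x^2)^3 has coefficients 1,0,3,0,3,0,1 for degrees 0…6.
(1 + x + x^2) has coefficients 1,1,1,0,0,0,0,0,0,0 for degrees 0…9.
Multiplying by (1 + 2x)^2 gives running coefficients 1,5,9,8,4,0,0,0,0,0 for degrees 0…9.
Finally multiplying by (3 - x - x^2), the product of all factors after the first has coefficients 3,14,21,10,-5,-12,-4,0,0,0 for degrees 0…9.
[x^9] = 1·0 + 3·0 + 3·(-12) + 1·10 = -26.

-26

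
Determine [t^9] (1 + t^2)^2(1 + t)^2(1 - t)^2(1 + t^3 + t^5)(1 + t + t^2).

(1 + t^2)^2 has coefficients 1,0,2,0,1 for degrees 0…4.
(1 + t)^2 has coefficients 1,2,1,0,0,0,0,0,0,0 for degrees 0…9.
Multiplying by (1 - t)^2 gives running coefficients 1,0,-2,0,1,0,0,0,0,0 for degrees 0…9.
Multiplying by (1 + t^3 + t^5) gives running coefficients 1,0,-2,1,1,-1,0,-1,0,1 for degrees 0…9.
Finally multiplying by (1 + t + t^2), the product of all factors after the first has coefficients 1,1,-1,-1,0,1,0,-2,-1,0 for degrees 0…9.
[t^9] = 1·0 + 2·(-2) + 1·1 = -3.

-3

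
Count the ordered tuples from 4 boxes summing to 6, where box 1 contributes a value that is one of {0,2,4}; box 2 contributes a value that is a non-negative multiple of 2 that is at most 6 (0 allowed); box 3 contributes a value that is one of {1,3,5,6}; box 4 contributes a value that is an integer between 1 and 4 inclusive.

9

The generating function for the choices is (1 + q² + q⁴)·(1 + q² + q⁴ + q⁶)·(q + q³ + q⁵ + q⁶)·(q + q² + q³ + q⁴); the count is [q⁶].
(1 + q² + q⁴) has coefficients 1,0,1,0,1 for degrees 0…4.
(1 + q² + q⁴ + q⁶) has coefficients 1,0,1,0,1,0,1 for degrees 0…6.
Multiplying by (q + q³ + q⁵ + q⁶) gives running coefficients 0,1,0,2,0,3,1 for degrees 0…6.
Finally multiplying by (q + q² + q³ + q⁴), the product of all factors after the first has coefficients 0,0,1,1,3,3,5 for degrees 0…6.
[q⁶] = 1·5 + 1·3 + 1·1 = 9.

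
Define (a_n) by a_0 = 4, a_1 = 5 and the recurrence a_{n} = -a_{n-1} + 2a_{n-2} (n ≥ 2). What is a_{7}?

47

The ordinary generating function has denominator 1 + q - 2q^2.
Iterating the recurrence: a_0,…,a_{7} = 4, 5, 3, 7, -1, 15, -17, 47.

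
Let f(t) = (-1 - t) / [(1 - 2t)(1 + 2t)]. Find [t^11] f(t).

Partial fractions give a closed form: a_n = (-3/4)·2^n + (-1/4)·(-2)^n.
At n = 11: a_11 = -1024.

-1024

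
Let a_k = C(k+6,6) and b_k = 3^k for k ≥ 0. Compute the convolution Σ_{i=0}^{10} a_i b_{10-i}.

This is [x^10] in the product of the two ordinary generating functions.
Σ = 1·59049 + 7·19683 + 28·6561 + 84·2187 + 210·729 + 462·243 + 924·81 + 1716·27 + 3003·9 + 5005·3 + 8008·1 = 1000828.

1000828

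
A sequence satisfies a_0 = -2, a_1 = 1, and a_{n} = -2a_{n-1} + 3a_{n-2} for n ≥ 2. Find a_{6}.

-548

The ordinary generating function has denominator 1 + 2q - 3q^2.
Iterating the recurrence: a_0,…,a_{6} = -2, 1, -8, 19, -62, 181, -548.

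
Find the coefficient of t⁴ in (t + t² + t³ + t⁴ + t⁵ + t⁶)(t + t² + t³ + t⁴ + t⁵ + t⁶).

3

(t + t² + t³ + t⁴ + t⁵ + t⁶) has coefficients 0,1,1,1,1 for degrees 0…4.
(t + t² + t³ + t⁴ + t⁵ + t⁶) has coefficients 0,1,1,1,1 for degrees 0…4.
[t⁴] = 1·1 + 1·1 + 1·1 + 1·0 = 3.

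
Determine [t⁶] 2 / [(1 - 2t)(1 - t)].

Partial fractions give a closed form: a_n = (4)·2^n + (-2)·1^n.
At n = 6: a_6 = 254.

254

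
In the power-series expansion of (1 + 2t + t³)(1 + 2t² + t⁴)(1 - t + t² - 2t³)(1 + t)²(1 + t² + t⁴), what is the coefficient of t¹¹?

-36

(1 + 2t + t³) has coefficients 1,2,0,1 for degrees 0…3.
(1 + 2t² + t⁴) has coefficients 1,0,2,0,1,0,0,0,0,0,0,0 for degrees 0…11.
Multiplying by (1 - t + t² - 2t³) gives running coefficients 1,-1,3,-4,3,-5,1,-2,0,0,0,0 for degrees 0…11.
Multiplying by (1 + t)² gives running coefficients 1,1,2,1,-2,-3,-6,-5,-3,-2,0,0 for degrees 0…11.
Finally multiplying by (1 + t² + t⁴), the product of all factors after the first has coefficients 1,1,3,2,1,-1,-6,-7,-11,-10,-9,-7 for degrees 0…11.
[t¹¹] = 1·(-7) + 2·(-9) + 1·(-11) = -36.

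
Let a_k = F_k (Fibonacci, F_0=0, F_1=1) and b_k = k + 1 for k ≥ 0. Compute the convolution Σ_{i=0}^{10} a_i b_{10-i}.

This is [x^10] in the product of the two ordinary generating functions.
Σ = 0·11 + 1·10 + 1·9 + 2·8 + 3·7 + 5·6 + 8·5 + 13·4 + 21·3 + 34·2 + 55·1 = 364.

364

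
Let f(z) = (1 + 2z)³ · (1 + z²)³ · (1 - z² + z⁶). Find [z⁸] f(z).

(1 + 2z)³ has coefficients 1,6,12,8 for degrees 0…3.
(1 + z²)³ has coefficients 1,0,3,0,3,0,1,0,0 for degrees 0…8.
Finally multiplying by (1 - z² + z⁶), the product of all factors after the first has coefficients 1,0,2,0,0,0,-1,0,2 for degrees 0…8.
[z⁸] = 1·2 + 6·0 + 12·(-1) + 8·0 = -10.

-10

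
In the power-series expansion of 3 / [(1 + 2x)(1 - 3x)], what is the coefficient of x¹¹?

316407

Partial fractions give a closed form: a_n = (6/5)·(-2)^n + (9/5)·3^n.
At n = 11: a_11 = 316407.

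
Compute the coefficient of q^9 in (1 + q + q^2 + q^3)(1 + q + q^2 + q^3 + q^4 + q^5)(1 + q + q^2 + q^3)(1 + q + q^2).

(1 + q + q^2 + q^3) has coefficients 1,1,1,1 for degrees 0…3.
(1 + q + q^2 + q^3 + q^4 + q^5) has coefficients 1,1,1,1,1,1,0,0,0,0 for degrees 0…9.
Multiplying by (1 + q + q^2 + q^3) gives running coefficients 1,2,3,4,4,4,3,2,1,0 for degrees 0…9.
Finally multiplying by (1 + q + q^2), the product of all factors after the first has coefficients 1,3,6,9,11,12,11,9,6,3 for degrees 0…9.
[q^9] = 1·3 + 1·6 + 1·9 + 1·11 = 29.

29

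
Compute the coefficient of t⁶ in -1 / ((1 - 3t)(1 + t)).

-547

The denominator gives the recurrence a_n = 2a_(n−1) + 3a_(n−2) for n ≥ 2; the numerator fixes a_0 = -1, a_1 = -2.
Iterating: -1, -2, -7, -20, -61, -182, -547, so a_6 = -547.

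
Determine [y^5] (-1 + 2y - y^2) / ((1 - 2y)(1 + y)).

-4

The denominator gives the recurrence a_n = a_(n−1) + 2a_(n−2) for n ≥ 3; the numerator fixes a_0 = -1, a_1 = 1, a_2 = -2.
Iterating: -1, 1, -2, 0, -4, -4, so a_5 = -4.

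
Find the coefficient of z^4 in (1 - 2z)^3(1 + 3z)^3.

90

(1 - 2z)^3 has coefficients 1,-6,12,-8 for degrees 0…3.
(1 + 3z)^3 has coefficients 1,9,27,27,0 for degrees 0…4.
[z^4] = 1·0 − 6·27 + 12·27 − 8·9 = 90.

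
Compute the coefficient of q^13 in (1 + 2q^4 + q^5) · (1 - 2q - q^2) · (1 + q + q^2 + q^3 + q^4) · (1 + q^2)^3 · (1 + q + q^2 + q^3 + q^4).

(1 + 2q^4 + q^5) has coefficients 1,0,0,0,2,1 for degrees 0…5.
(1 - 2q - q^2) has coefficients 1,-2,-1,0,0,0,0,0,0,0,0,0,0,0 for degrees 0…13.
Multiplying by (1 + q + q^2 + q^3 + q^4) gives running coefficients 1,-1,-2,-2,-2,-3,-1,0,0,0,0,0,0,0 for degrees 0…13.
Multiplying by (1 + q^2)^3 gives running coefficients 1,-1,1,-5,-5,-12,-12,-16,-11,-11,-5,-3,-1,0 for degrees 0…13.
Finally multiplying by (1 + q + q^2 + q^3 + q^4), the product of all factors after the first has coefficients 1,0,1,-4,-9,-22,-33,-50,-56,-62,-55,-46,-31,-20 for degrees 0…13.
[q^13] = 1·(-20) + 2·(-62) + 1·(-56) = -200.

-200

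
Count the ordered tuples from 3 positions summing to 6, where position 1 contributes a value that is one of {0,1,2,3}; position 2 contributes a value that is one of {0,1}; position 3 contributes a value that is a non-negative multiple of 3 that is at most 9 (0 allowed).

The generating function for the choices is (1 + y + y^2 + y^3)·(1 + y)·(1 + y^3 + y^6 + y^9); the count is [y^6].
(1 + y + y^2 + y^3) has coefficients 1,1,1,1 for degrees 0…3.
(1 + y) has coefficients 1,1,0,0,0,0,0 for degrees 0…6.
Finally multiplying by (1 + y^3 + y^6 + y^9), the product of all factors after the first has coefficients 1,1,0,1,1,0,1 for degrees 0…6.
[y^6] = 1·1 + 1·0 + 1·1 + 1·1 = 3.

3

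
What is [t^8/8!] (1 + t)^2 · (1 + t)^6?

40320

The EGF product rule gives c_8 = Σ_{k_1+k_2=8} C(8; k_1,k_2) · ∏ g_i(k_i), where (1+t)^2 gives the falling factorial (2)_k; (1+t)^6 gives the falling factorial (6)_k.
g_1(k) for k = 0…8: 1, 2, 2, 0, 0, 0, 0, 0, 0.
g_2(k) for k = 0…8: 1, 6, 30, 120, 360, 720, 720, 0, 0.
c_8 = Σ_k C(8,k)·g_1(k)·g_2(8−k) = 28·2·720 = 40320.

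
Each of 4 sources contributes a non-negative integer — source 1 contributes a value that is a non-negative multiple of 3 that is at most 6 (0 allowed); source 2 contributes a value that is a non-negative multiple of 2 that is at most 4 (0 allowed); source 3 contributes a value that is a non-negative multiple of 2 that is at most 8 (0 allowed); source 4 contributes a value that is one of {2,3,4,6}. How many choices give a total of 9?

10

The generating function for the choices is (1 + x³ + x⁶)·(1 + x² + x⁴)·(1 + x² + x⁴ + x⁶ + x⁸)·(x² + x³ + x⁴ + x⁶); the count is [x⁹].
(1 + x³ + x⁶) has coefficients 1,0,0,1,0,0,1 for degrees 0…6.
(1 + x² + x⁴) has coefficients 1,0,1,0,1,0,0,0,0,0 for degrees 0…9.
Multiplying by (1 + x² + x⁴ + x⁶ + x⁸) gives running coefficients 1,0,2,0,3,0,3,0,3,0 for degrees 0…9.
Finally multiplying by (x² + x³ + x⁴ + x⁶), the product of all factors after the first has coefficients 0,0,1,1,3,2,6,3,8,3 for degrees 0…9.
[x⁹] = 1·3 + 1·6 + 1·1 = 10.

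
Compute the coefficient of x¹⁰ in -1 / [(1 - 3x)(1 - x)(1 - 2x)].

-261625

Partial fractions give a closed form: a_n = (-9/2)·3^n + (-1/2)·1^n + (4)·2^n.
At n = 10: a_10 = -261625.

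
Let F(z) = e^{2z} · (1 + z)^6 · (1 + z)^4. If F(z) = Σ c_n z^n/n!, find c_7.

The EGF product rule gives c_7 = Σ_{k_1+k_2+k_3=7} C(7; k_1,k_2,k_3) · ∏ g_i(k_i), where e^{2z} gives (2)^k; (1+z)^6 gives the falling factorial (6)_k; (1+z)^4 gives the falling factorial (4)_k.
g_1(k) for k = 0…7: 1, 2, 4, 8, 16, 32, 64, 128.
g_2(k) for k = 0…7: 1, 6, 30, 120, 360, 720, 720, 0.
g_3(k) for k = 0…7: 1, 4, 12, 24, 24, 0, 0, 0.
First combine the last two factors: h(k) = Σ_j C(k,j)·g_2(j)·g_3(k−j) for k = 0…7: 1, 10, 90, 720, 5040, 30240, 151200, 604800.
c_7 = Σ_k C(7,k)·g_1(k)·h(7−k) = 1·1·604800 + 7·2·151200 + 21·4·30240 + 35·8·5040 + 35·16·720 + 21·32·90 + 7·64·10 + 1·128·1 = 604800 + 2116800 + 2540160 + 1411200 + 403200 + 60480 + 4480 + 128 = 7141248.

7141248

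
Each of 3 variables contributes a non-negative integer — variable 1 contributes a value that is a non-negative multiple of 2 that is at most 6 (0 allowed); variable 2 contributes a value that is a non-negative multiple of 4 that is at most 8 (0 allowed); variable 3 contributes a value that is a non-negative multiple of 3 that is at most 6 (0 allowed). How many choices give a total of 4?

2

The generating function for the choices is (1 + q² + q⁴ + q⁶)·(1 + q⁴ + q⁸)·(1 + q³ + q⁶); the count is [q⁴].
(1 + q² + q⁴ + q⁶) has coefficients 1,0,1,0,1 for degrees 0…4.
(1 + q⁴ + q⁸) has coefficients 1,0,0,0,1 for degrees 0…4.
Finally multiplying by (1 + q³ + q⁶), the product of all factors after the first has coefficients 1,0,0,1,1 for degrees 0…4.
[q⁴] = 1·1 + 1·0 + 1·1 = 2.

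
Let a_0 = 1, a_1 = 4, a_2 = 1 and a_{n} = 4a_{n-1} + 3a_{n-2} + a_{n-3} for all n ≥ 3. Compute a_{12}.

The ordinary generating function has denominator 1 - 4t - 3t^2 - t^3.
Iterating the recurrence: a_0,…,a_{12} = 1, 4, 1, 17, 75, 352, 1650, 7731, 36226, 169747, 795397, 3727055, 17464158.

17464158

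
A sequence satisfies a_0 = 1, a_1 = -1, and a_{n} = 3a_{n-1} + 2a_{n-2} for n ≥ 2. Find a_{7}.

-773

The ordinary generating function has denominator 1 - 3t - 2t^2.
Iterating the recurrence: a_0,…,a_{7} = 1, -1, -1, -5, -17, -61, -217, -773.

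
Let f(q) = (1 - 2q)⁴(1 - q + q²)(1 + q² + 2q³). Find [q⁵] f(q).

-46

(1 - 2q)⁴ has coefficients 1,-8,24,-32,16 for degrees 0…4.
(1 - q + q²) has coefficients 1,-1,1,0,0,0 for degrees 0…5.
Finally multiplying by (1 + q² + 2q³), the product of all factors after the first has coefficients 1,-1,2,1,-1,2 for degrees 0…5.
[q⁵] = 1·2 − 8·(-1) + 24·1 − 32·2 + 16·(-1) = -46.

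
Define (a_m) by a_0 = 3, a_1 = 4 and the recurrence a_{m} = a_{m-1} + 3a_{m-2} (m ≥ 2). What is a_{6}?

331

The ordinary generating function has denominator 1 - t - 3t^2.
Iterating the recurrence: a_0,…,a_{6} = 3, 4, 13, 25, 64, 139, 331.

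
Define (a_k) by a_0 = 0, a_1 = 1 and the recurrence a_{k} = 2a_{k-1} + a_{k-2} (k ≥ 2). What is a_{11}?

5741

The ordinary generating function has denominator 1 - 2t - t^2.
Iterating the recurrence: a_0,…,a_{11} = 0, 1, 2, 5, 12, 29, 70, 169, 408, 985, 2378, 5741.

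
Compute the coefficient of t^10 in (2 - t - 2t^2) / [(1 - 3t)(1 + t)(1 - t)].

Partial fractions give a closed form: a_n = (13/8)·3^n + (1/8)·(-1)^n + (1/4)·1^n.
At n = 10: a_10 = 95955.

95955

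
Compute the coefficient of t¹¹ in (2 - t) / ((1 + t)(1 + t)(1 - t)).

The denominator gives the recurrence a_n = −a_(n−1) + a_(n−2) + a_(n−3) for n ≥ 3; the numerator fixes a_0 = 2, a_1 = -3, a_2 = 5.
Iterating: 2, -3, 5, -6, 8, -9, 11, -12, 14, -15, 17, -18, so a_11 = -18.

-18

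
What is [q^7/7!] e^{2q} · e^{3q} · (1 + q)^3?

The EGF product rule gives c_7 = Σ_{k_1+k_2+k_3=7} C(7; k_1,k_2,k_3) · ∏ g_i(k_i), where e^{2q} gives (2)^k; e^{3q} gives (3)^k; (1+q)^3 gives the falling factorial (3)_k.
g_1(k) for k = 0…7: 1, 2, 4, 8, 16, 32, 64, 128.
g_2(k) for k = 0…7: 1, 3, 9, 27, 81, 243, 729, 2187.
g_3(k) for k = 0…7: 1, 3, 6, 6, 0, 0, 0, 0.
First combine the last two factors: h(k) = Σ_j C(k,j)·g_2(j)·g_3(k−j) for k = 0…7: 1, 6, 33, 168, 801, 3618, 15633, 65124.
c_7 = Σ_k C(7,k)·g_1(k)·h(7−k) = 1·1·65124 + 7·2·15633 + 21·4·3618 + 35·8·801 + 35·16·168 + 21·32·33 + 7·64·6 + 1·128·1 = 65124 + 218862 + 303912 + 224280 + 94080 + 22176 + 2688 + 128 = 931250.

931250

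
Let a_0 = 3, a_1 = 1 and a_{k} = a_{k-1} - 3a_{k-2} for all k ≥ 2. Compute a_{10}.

The ordinary generating function has denominator 1 - q + 3q^2.
Iterating the recurrence: a_0,…,a_{10} = 3, 1, -8, -11, 13, 46, 7, -131, -152, 241, 697.

697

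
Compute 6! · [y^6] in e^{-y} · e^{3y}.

64

The EGF product rule gives c_6 = Σ_{k_1+k_2=6} C(6; k_1,k_2) · ∏ g_i(k_i), where e^{-y} gives (-1)^k; e^{3y} gives (3)^k.
g_1(k) for k = 0…6: 1, -1, 1, -1, 1, -1, 1.
g_2(k) for k = 0…6: 1, 3, 9, 27, 81, 243, 729.
c_6 = Σ_k C(6,k)·g_1(k)·g_2(6−k) = 1·1·729 + 6·(-1)·243 + 15·1·81 + 20·(-1)·27 + 15·1·9 + 6·(-1)·3 + 1·1·1 = 729 − 1458 + 1215 − 540 + 135 − 18 + 1 = 64.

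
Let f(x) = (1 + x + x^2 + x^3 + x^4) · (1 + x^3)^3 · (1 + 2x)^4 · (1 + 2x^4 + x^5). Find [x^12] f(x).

1309

(1 + x + x^2 + x^3 + x^4) has coefficients 1,1,1,1,1 for degrees 0…4.
(1 + x^3)^3 has coefficients 1,0,0,3,0,0,3,0,0,1,0,0,0 for degrees 0…12.
Multiplying by (1 + 2x)^4 gives running coefficients 1,8,24,35,40,72,99,72,72,97,56,24,32 for degrees 0…12.
Finally multiplying by (1 + 2x^4 + x^5), the product of all factors after the first has coefficients 1,8,24,35,42,89,155,166,187,281,326,267,248 for degrees 0…12.
[x^12] = 1·248 + 1·267 + 1·326 + 1·281 + 1·187 = 1309.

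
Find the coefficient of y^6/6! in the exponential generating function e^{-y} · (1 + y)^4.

37

The EGF product rule gives c_6 = Σ_{k_1+k_2=6} C(6; k_1,k_2) · ∏ g_i(k_i), where e^{-y} gives (-1)^k; (1+y)^4 gives the falling factorial (4)_k.
g_1(k) for k = 0…6: 1, -1, 1, -1, 1, -1, 1.
g_2(k) for k = 0…6: 1, 4, 12, 24, 24, 0, 0.
c_6 = Σ_k C(6,k)·g_1(k)·g_2(6−k) = 15·1·24 + 20·(-1)·24 + 15·1·12 + 6·(-1)·4 + 1·1·1 = 360 − 480 + 180 − 24 + 1 = 37.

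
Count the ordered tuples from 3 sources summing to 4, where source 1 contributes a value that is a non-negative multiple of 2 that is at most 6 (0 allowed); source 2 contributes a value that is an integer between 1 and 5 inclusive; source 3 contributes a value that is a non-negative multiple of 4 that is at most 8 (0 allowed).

The generating function for the choices is (1 + y² + y⁴ + y⁶)·(y + y² + y³ + y⁴ + y⁵)·(1 + y⁴ + y⁸); the count is [y⁴].
(1 + y² + y⁴ + y⁶) has coefficients 1,0,1,0,1 for degrees 0…4.
(y + y² + y³ + y⁴ + y⁵) has coefficients 0,1,1,1,1 for degrees 0…4.
Finally multiplying by (1 + y⁴ + y⁸), the product of all factors after the first has coefficients 0,1,1,1,1 for degrees 0…4.
[y⁴] = 1·1 + 1·1 + 1·0 = 2.

2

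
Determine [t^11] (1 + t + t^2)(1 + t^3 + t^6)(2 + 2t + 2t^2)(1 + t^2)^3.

36

(1 + t + t^2) has coefficients 1,1,1 for degrees 0…2.
(1 + t^3 + t^6) has coefficients 1,0,0,1,0,0,1,0,0,0,0,0 for degrees 0…11.
Multiplying by (2 + 2t + 2t^2) gives running coefficients 2,2,2,2,2,2,2,2,2,0,0,0 for degrees 0…11.
Finally multiplying by (1 + t^2)^3, the product of all factors after the first has coefficients 2,2,8,8,14,14,16,16,16,14,14,8 for degrees 0…11.
[t^11] = 1·8 + 1·14 + 1·14 = 36.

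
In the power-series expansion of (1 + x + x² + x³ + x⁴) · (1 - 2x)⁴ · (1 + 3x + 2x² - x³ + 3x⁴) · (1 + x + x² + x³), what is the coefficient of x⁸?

(1 + x + x² + x³ + x⁴) has coefficients 1,1,1,1,1 for degrees 0…4.
(1 - 2x)⁴ has coefficients 1,-8,24,-32,16,0,0,0,0 for degrees 0…8.
Multiplying by (1 + 3x + 2x² - x³ + 3x⁴) gives running coefficients 1,-5,2,23,-21,-64,136,-112,48 for degrees 0…8.
Finally multiplying by (1 + x + x² + x³), the product of all factors after the first has coefficients 1,-4,-2,21,-1,-60,74,-61,8 for degrees 0…8.
[x⁸] = 1·8 + 1·(-61) + 1·74 + 1·(-60) + 1·(-1) = -40.

-40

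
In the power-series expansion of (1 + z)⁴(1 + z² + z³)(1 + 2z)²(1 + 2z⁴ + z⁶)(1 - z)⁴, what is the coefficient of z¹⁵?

(1 + z)⁴ has coefficients 1,4,6,4,1 for degrees 0…4.
(1 + z² + z³) has coefficients 1,0,1,1,0,0,0,0,0,0,0,0,0,0,0,0 for degrees 0…15.
Multiplying by (1 + 2z)² gives running coefficients 1,4,5,5,8,4,0,0,0,0,0,0,0,0,0,0 for degrees 0…15.
Multiplying by (1 + 2z⁴ + z⁶) gives running coefficients 1,4,5,5,10,12,11,14,21,13,8,4,0,0,0,0 for degrees 0…15.
Finally multiplying by (1 - z)⁴, the product of all factors after the first has coefficients 1,0,-5,5,5,-14,8,7,-7,-19,37,-20,1,5,-8,4 for degrees 0…15.
[z¹⁵] = 1·4 + 4·(-8) + 6·5 + 4·1 + 1·(-20) = -14.

-14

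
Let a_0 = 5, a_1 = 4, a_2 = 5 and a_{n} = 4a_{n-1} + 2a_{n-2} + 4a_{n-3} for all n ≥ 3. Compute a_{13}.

205875904

The ordinary generating function has denominator 1 - 4t - 2t^2 - 4t^3.
Iterating the recurrence: a_0,…,a_{13} = 5, 4, 5, 48, 218, 988, 4580, 21168, 97784, 451792, 2087408, 9644352, 44559392, 205875904.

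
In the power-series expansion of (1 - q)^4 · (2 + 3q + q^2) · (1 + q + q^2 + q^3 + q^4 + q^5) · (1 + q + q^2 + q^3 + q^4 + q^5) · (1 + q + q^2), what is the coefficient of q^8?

(1 - q)^4 has coefficients 1,-4,6,-4,1 for degrees 0…4.
(2 + 3q + q^2) has coefficients 2,3,1,0,0,0,0,0,0 for degrees 0…8.
Multiplying by (1 + q + q^2 + q^3 + q^4 + q^5) gives running coefficients 2,5,6,6,6,6,4,1,0 for degrees 0…8.
Multiplying by (1 + q + q^2 + q^3 + q^4 + q^5) gives running coefficients 2,7,13,19,25,31,33,29,23 for degrees 0…8.
Finally multiplying by (1 + q + q^2), the product of all factors after the first has coefficients 2,9,22,39,57,75,89,93,85 for degrees 0…8.
[q^8] = 1·85 − 4·93 + 6·89 − 4·75 + 1·57 = 4.

4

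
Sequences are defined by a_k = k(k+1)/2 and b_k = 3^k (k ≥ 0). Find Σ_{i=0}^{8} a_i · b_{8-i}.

7356

This is [x^8] in the product of the two ordinary generating functions.
Σ = 0·6561 + 1·2187 + 3·729 + 6·243 + 10·81 + 15·27 + 21·9 + 28·3 + 36·1 = 7356.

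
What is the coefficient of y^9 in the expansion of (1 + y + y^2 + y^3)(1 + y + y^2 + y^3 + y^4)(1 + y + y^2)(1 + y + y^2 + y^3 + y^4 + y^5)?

41

(1 + y + y^2 + y^3) has coefficients 1,1,1,1 for degrees 0…3.
(1 + y + y^2 + y^3 + y^4) has coefficients 1,1,1,1,1,0,0,0,0,0 for degrees 0…9.
Multiplying by (1 + y + y^2) gives running coefficients 1,2,3,3,3,2,1,0,0,0 for degrees 0…9.
Finally multiplying by (1 + y + y^2 + y^3 + y^4 + y^5), the product of all factors after the first has coefficients 1,3,6,9,12,14,14,12,9,6 for degrees 0…9.
[y^9] = 1·6 + 1·9 + 1·12 + 1·14 = 41.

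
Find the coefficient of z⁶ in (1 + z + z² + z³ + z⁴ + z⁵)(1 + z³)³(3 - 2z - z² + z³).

(1 + z + z² + z³ + z⁴ + z⁵) has coefficients 1,1,1,1,1,1 for degrees 0…5.
(1 + z³)³ has coefficients 1,0,0,3,0,0,3 for degrees 0…6.
Finally multiplying by (3 - 2z - z² + z³), the product of all factors after the first has coefficients 3,-2,-1,10,-6,-3,12 for degrees 0…6.
[z⁶] = 1·12 + 1·(-3) + 1·(-6) + 1·10 + 1·(-1) + 1·(-2) = 10.

10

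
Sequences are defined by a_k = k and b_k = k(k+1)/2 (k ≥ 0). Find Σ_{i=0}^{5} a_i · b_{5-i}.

The convolution is the x^5 coefficient of A(x)B(x).
Σ = 0·15 + 1·10 + 2·6 + 3·3 + 4·1 + 5·0 = 35.

35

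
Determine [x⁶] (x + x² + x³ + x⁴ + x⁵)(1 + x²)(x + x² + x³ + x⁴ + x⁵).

8

(x + x² + x³ + x⁴ + x⁵) has coefficients 0,1,1,1,1,1 for degrees 0…5.
(1 + x²) has coefficients 1,0,1,0,0,0,0 for degrees 0…6.
Finally multiplying by (x + x² + x³ + x⁴ + x⁵), the product of all factors after the first has coefficients 0,1,1,2,2,2,1 for degrees 0…6.
[x⁶] = 1·2 + 1·2 + 1·2 + 1·1 + 1·1 = 8.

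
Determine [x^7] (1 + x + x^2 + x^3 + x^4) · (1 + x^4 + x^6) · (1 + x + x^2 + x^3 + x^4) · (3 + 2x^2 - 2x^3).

24

(1 + x + x^2 + x^3 + x^4) has coefficients 1,1,1,1,1 for degrees 0…4.
(1 + x^4 + x^6) has coefficients 1,0,0,0,1,0,1,0 for degrees 0…7.
Multiplying by (1 + x + x^2 + x^3 + x^4) gives running coefficients 1,1,1,1,2,1,2,2 for degrees 0…7.
Finally multiplying by (3 + 2x^2 - 2x^3), the product of all factors after the first has coefficients 3,3,5,3,6,3,8,4 for degrees 0…7.
[x^7] = 1·4 + 1·8 + 1·3 + 1·6 + 1·3 = 24.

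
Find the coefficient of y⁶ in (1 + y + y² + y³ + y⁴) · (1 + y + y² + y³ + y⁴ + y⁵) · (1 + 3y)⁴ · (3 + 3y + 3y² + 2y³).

(1 + y + y² + y³ + y⁴) has coefficients 1,1,1,1,1 for degrees 0…4.
(1 + y + y² + y³ + y⁴ + y⁵) has coefficients 1,1,1,1,1,1,0 for degrees 0…6.
Multiplying by (1 + 3y)⁴ gives running coefficients 1,13,67,175,256,256,255 for degrees 0…6.
Finally multiplying by (3 + 3y + 3y² + 2y³), the product of all factors after the first has coefficients 3,42,243,767,1520,2195,2651 for degrees 0…6.
[y⁶] = 1·2651 + 1·2195 + 1·1520 + 1·767 + 1·243 = 7376.

7376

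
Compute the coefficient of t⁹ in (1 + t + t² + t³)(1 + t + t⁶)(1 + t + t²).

3

(1 + t + t² + t³) has coefficients 1,1,1,1 for degrees 0…3.
(1 + t + t⁶) has coefficients 1,1,0,0,0,0,1,0,0,0 for degrees 0…9.
Finally multiplying by (1 + t + t²), the product of all factors after the first has coefficients 1,2,2,1,0,0,1,1,1,0 for degrees 0…9.
[t⁹] = 1·0 + 1·1 + 1·1 + 1·1 = 3.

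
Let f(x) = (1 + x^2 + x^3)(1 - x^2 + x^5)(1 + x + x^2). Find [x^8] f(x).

2

(1 + x^2 + x^3) has coefficients 1,0,1,1 for degrees 0…3.
(1 - x^2 + x^5) has coefficients 1,0,-1,0,0,1,0,0,0 for degrees 0…8.
Finally multiplying by (1 + x + x^2), the product of all factors after the first has coefficients 1,1,0,-1,-1,1,1,1,0 for degrees 0…8.
[x^8] = 1·0 + 1·1 + 1·1 = 2.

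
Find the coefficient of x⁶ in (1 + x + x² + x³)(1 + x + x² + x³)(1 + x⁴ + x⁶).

(1 + x + x² + x³) has coefficients 1,1,1,1 for degrees 0…3.
(1 + x + x² + x³) has coefficients 1,1,1,1,0,0,0 for degrees 0…6.
Finally multiplying by (1 + x⁴ + x⁶), the product of all factors after the first has coefficients 1,1,1,1,1,1,2 for degrees 0…6.
[x⁶] = 1·2 + 1·1 + 1·1 + 1·1 = 5.

5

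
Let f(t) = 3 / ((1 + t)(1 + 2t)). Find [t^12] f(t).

24573

Partial fractions give a closed form: a_n = (-3)·(-1)^n + (6)·(-2)^n.
At n = 12: a_12 = 24573.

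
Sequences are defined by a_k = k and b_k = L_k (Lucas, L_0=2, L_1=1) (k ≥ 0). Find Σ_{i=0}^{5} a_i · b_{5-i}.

This is [x^5] in the product of the two ordinary generating functions.
Σ = 0·11 + 1·7 + 2·4 + 3·3 + 4·1 + 5·2 = 38.

38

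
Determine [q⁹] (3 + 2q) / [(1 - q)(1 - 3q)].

108254

The denominator gives the recurrence a_n = 4a_(n−1) − 3a_(n−2) for n ≥ 2; the numerator fixes a_0 = 3, a_1 = 14.
Iterating: 3, 14, 47, 146, 443, 1334, 4007, 12026, 36083, 108254, so a_9 = 108254.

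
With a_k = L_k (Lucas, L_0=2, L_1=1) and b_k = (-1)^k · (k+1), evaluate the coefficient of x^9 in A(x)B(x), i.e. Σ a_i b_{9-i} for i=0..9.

This is [x^9] in the product of the two ordinary generating functions.
Σ = 2·(-10) + 1·9 + 3·(-8) + 4·7 + 7·(-6) + 11·5 + 18·(-4) + 29·3 + 47·(-2) + 76·1 = 3.

3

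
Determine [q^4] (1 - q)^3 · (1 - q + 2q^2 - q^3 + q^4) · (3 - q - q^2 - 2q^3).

(1 - q)^3 has coefficients 1,-3,3,-1 for degrees 0…3.
(1 - q + 2q^2 - q^3 + q^4) has coefficients 1,-1,2,-1,1 for degrees 0…4.
Finally multiplying by (3 - q - q^2 - 2q^3), the product of all factors after the first has coefficients 3,-4,6,-6,4 for degrees 0…4.
[q^4] = 1·4 − 3·(-6) + 3·6 − 1·(-4) = 44.

44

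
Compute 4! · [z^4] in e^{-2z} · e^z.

The EGF product rule gives c_4 = Σ_{k_1+k_2=4} C(4; k_1,k_2) · ∏ g_i(k_i), where e^{-2z} gives (-2)^k; e^z gives (1)^k.
g_1(k) for k = 0…4: 1, -2, 4, -8, 16.
g_2(k) for k = 0…4: 1, 1, 1, 1, 1.
c_4 = Σ_k C(4,k)·g_1(k)·g_2(4−k) = 1·1·1 + 4·(-2)·1 + 6·4·1 + 4·(-8)·1 + 1·16·1 = 1 − 8 + 24 − 32 + 16 = 1.

1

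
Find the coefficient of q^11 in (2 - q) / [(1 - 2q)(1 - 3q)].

The denominator gives the recurrence a_n = 5a_(n−1) − 6a_(n−2) for n ≥ 3; the numerator fixes a_0 = 2, a_1 = 9, a_2 = 33.
Iterating: 2, 9, 33, 111, 357, 1119, 3453, 10551, 32037, 96879, 292173, 879591, so a_11 = 879591.

879591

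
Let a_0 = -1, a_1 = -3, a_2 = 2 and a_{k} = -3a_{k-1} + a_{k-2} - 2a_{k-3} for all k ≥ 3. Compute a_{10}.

The ordinary generating function has denominator 1 + 3y - y^2 + 2y^3.
Iterating the recurrence: a_0,…,a_{10} = -1, -3, 2, -7, 29, -98, 337, -1167, 4034, -13943, 48197.

48197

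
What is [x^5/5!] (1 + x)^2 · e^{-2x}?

The EGF product rule gives c_5 = Σ_{k_1+k_2=5} C(5; k_1,k_2) · ∏ g_i(k_i), where (1+x)^2 gives the falling factorial (2)_k; e^{-2x} gives (-2)^k.
g_1(k) for k = 0…5: 1, 2, 2, 0, 0, 0.
g_2(k) for k = 0…5: 1, -2, 4, -8, 16, -32.
c_5 = Σ_k C(5,k)·g_1(k)·g_2(5−k) = 1·1·(-32) + 5·2·16 + 10·2·(-8) = −32 + 160 − 160 = -32.

-32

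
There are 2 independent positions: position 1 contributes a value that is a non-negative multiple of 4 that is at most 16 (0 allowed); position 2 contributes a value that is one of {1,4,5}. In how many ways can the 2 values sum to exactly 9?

The generating function for the choices is (1 + z⁴ + z⁸ + z¹² + z¹⁶)·(z + z⁴ + z⁵); the count is [z⁹].
(1 + z⁴ + z⁸ + z¹² + z¹⁶) has coefficients 1,0,0,0,1,0,0,0,1,0 for degrees 0…9.
(z + z⁴ + z⁵) has coefficients 0,1,0,0,1,1,0,0,0,0 for degrees 0…9.
[z⁹] = 1·0 + 1·1 + 1·1 = 2.

2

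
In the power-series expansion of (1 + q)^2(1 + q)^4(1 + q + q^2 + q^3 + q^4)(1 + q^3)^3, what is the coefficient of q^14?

(1 + q)^2 has coefficients 1,2,1 for degrees 0…2.
(1 + q)^4 has coefficients 1,4,6,4,1,0,0,0,0,0,0,0,0,0,0 for degrees 0…14.
Multiplying by (1 + q + q^2 + q^3 + q^4) gives running coefficients 1,5,11,15,16,15,11,5,1,0,0,0,0,0,0 for degrees 0…14.
Finally multiplying by (1 + q^3)^3, the product of all factors after the first has coefficients 1,5,11,18,31,48,59,68,79,79,68,59,48,31,18 for degrees 0…14.
[q^14] = 1·18 + 2·31 + 1·48 = 128.

128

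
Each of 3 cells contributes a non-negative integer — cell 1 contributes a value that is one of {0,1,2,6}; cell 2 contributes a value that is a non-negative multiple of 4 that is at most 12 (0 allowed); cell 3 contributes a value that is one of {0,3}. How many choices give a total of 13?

3

The generating function for the choices is (1 + x + x^2 + x^6)·(1 + x^4 + x^8 + x^12)·(1 + x^3); the count is [x^13].
(1 + x + x^2 + x^6) has coefficients 1,1,1,0,0,0,1 for degrees 0…6.
(1 + x^4 + x^8 + x^12) has coefficients 1,0,0,0,1,0,0,0,1,0,0,0,1,0 for degrees 0…13.
Finally multiplying by (1 + x^3), the product of all factors after the first has coefficients 1,0,0,1,1,0,0,1,1,0,0,1,1,0 for degrees 0…13.
[x^13] = 1·0 + 1·1 + 1·1 + 1·1 = 3.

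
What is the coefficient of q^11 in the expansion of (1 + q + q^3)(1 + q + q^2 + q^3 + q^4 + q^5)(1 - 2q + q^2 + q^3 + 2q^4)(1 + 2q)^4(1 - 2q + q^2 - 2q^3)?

(1 + q + q^3) has coefficients 1,1,0,1 for degrees 0…3.
(1 + q + q^2 + q^3 + q^4 + q^5) has coefficients 1,1,1,1,1,1,0,0,0,0,0,0 for degrees 0…11.
Multiplying by (1 - 2q + q^2 + q^3 + 2q^4) gives running coefficients 1,-1,0,1,3,3,2,4,3,2,0,0 for degrees 0…11.
Multiplying by (1 + 2q)^4 gives running coefficients 1,7,16,9,-5,35,130,204,227,234,248,208 for degrees 0…11.
Finally multiplying by (1 - 2q + q^2 - 2q^3), the product of all factors after the first has coefficients 1,5,3,-18,-21,22,37,-11,-121,-276,-401,-508 for degrees 0…11.
[q^11] = 1·(-508) + 1·(-401) + 1·(-121) = -1030.

-1030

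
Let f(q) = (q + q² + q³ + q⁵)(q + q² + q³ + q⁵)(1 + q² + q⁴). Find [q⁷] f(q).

6

(q + q² + q³ + q⁵) has coefficients 0,1,1,1,0,1 for degrees 0…5.
(q + q² + q³ + q⁵) has coefficients 0,1,1,1,0,1,0,0 for degrees 0…7.
Finally multiplying by (1 + q² + q⁴), the product of all factors after the first has coefficients 0,1,1,2,1,3,1,2 for degrees 0…7.
[q⁷] = 1·1 + 1·3 + 1·1 + 1·1 = 6.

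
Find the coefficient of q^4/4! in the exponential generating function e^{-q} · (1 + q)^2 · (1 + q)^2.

The EGF product rule gives c_4 = Σ_{k_1+k_2+k_3=4} C(4; k_1,k_2,k_3) · ∏ g_i(k_i), where e^{-q} gives (-1)^k; (1+q)^2 gives the falling factorial (2)_k; (1+q)^2 gives the falling factorial (2)_k.
g_1(k) for k = 0…4: 1, -1, 1, -1, 1.
g_2(k) for k = 0…4: 1, 2, 2, 0, 0.
g_3(k) for k = 0…4: 1, 2, 2, 0, 0.
First combine the last two factors: h(k) = Σ_j C(k,j)·g_2(j)·g_3(k−j) for k = 0…4: 1, 4, 12, 24, 24.
c_4 = Σ_k C(4,k)·g_1(k)·h(4−k) = 1·1·24 + 4·(-1)·24 + 6·1·12 + 4·(-1)·4 + 1·1·1 = 24 − 96 + 72 − 16 + 1 = -15.

-15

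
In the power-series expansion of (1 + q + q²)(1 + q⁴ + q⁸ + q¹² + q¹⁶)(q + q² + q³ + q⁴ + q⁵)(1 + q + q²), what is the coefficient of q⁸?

(1 + q + q²) has coefficients 1,1,1 for degrees 0…2.
(1 + q⁴ + q⁸ + q¹² + q¹⁶) has coefficients 1,0,0,0,1,0,0,0,1 for degrees 0…8.
Multiplying by (q + q² + q³ + q⁴ + q⁵) gives running coefficients 0,1,1,1,1,2,1,1,1 for degrees 0…8.
Finally multiplying by (1 + q + q²), the product of all factors after the first has coefficients 0,1,2,3,3,4,4,4,3 for degrees 0…8.
[q⁸] = 1·3 + 1·4 + 1·4 = 11.

11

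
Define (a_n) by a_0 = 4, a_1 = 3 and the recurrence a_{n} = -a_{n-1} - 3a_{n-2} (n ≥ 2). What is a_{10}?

795

The ordinary generating function has denominator 1 + t + 3t^2.
Iterating the recurrence: a_0,…,a_{10} = 4, 3, -15, 6, 39, -57, -60, 231, -51, -642, 795.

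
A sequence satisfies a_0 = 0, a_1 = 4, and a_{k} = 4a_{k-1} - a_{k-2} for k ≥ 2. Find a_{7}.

11644

The ordinary generating function has denominator 1 - 4z + z^2.
Iterating the recurrence: a_0,…,a_{7} = 0, 4, 16, 60, 224, 836, 3120, 11644.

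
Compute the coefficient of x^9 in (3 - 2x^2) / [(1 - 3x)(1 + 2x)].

The denominator gives the recurrence a_n = a_(n−1) + 6a_(n−2) for n ≥ 3; the numerator fixes a_0 = 3, a_1 = 3, a_2 = 19.
Iterating: 3, 3, 19, 37, 151, 373, 1279, 3517, 11191, 32293, so a_9 = 32293.

32293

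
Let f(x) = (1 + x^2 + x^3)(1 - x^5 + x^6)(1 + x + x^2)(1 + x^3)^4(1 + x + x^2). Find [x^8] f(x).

39

(1 + x^2 + x^3) has coefficients 1,0,1,1 for degrees 0…3.
(1 - x^5 + x^6) has coefficients 1,0,0,0,0,-1,1,0,0 for degrees 0…8.
Multiplying by (1 + x + x^2) gives running coefficients 1,1,1,0,0,-1,0,0,1 for degrees 0…8.
Multiplying by (1 + x^3)^4 gives running coefficients 1,1,1,4,4,3,6,6,3 for degrees 0…8.
Finally multiplying by (1 + x + x^2), the product of all factors after the first has coefficients 1,2,3,6,9,11,13,15,15 for degrees 0…8.
[x^8] = 1·15 + 1·13 + 1·11 = 39.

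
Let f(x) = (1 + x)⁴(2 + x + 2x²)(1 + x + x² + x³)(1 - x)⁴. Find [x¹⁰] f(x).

(1 + x)⁴ has coefficients 1,4,6,4,1 for degrees 0…4.
(2 + x + 2x²) has coefficients 2,1,2,0,0,0,0,0,0,0,0 for degrees 0…10.
Multiplying by (1 + x + x² + x³) gives running coefficients 2,3,5,5,3,2,0,0,0,0,0 for degrees 0…10.
Finally multiplying by (1 - x)⁴, the product of all factors after the first has coefficients 2,-5,5,-5,3,3,-5,5,-5,2,0 for degrees 0…10.
[x¹⁰] = 1·0 + 4·2 + 6·(-5) + 4·5 + 1·(-5) = -7.

-7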